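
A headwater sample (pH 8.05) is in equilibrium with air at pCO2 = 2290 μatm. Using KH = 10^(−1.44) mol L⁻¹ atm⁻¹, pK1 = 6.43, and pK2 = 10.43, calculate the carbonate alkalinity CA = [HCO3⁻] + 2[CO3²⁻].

[CO2*] = KH · pCO2 = 10^(−1.44) × 2290×10^-6 = 8.314×10^-5 mol/L
α₀ = 1/(1 + K1/[H⁺] + K1K2/[H⁺]²) = 1/(1 + 10^+1.62 + 10^-0.76) = 0.02333
DIC = [CO2*]/α₀ = 8.314×10^-5 / 0.02333 = 3.564 mmol/L
CA = (α₁ + 2α₂)·DIC = (0.9726 + 2×0.004055) × 3.564 = 3.49 mmol/L

CA = 3.49 mmol/L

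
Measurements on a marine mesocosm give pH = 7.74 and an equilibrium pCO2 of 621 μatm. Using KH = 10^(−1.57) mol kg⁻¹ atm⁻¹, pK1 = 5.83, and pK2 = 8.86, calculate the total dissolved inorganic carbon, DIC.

DIC = 1.48 mmol/kg

[CO2*] = KH · pCO2 = 10^(−1.57) × 621×10^-6 = 1.671×10^-5 mol/kg
α₀ = 1/(1 + K1/[H⁺] + K1K2/[H⁺]²) = 1/(1 + 10^+1.91 + 10^+0.79) = 0.01131
DIC = [CO2*]/α₀ = 1.671×10^-5 / 0.01131 = 1.48 mmol/kg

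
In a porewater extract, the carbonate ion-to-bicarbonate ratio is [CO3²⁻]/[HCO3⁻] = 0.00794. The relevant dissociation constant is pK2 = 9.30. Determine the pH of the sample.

pH = 7.20

From K2 = [H⁺][CO3²⁻]/[HCO3⁻]:  pH = pK2 + log₁₀([CO3²⁻]/[HCO3⁻])
log₁₀(0.00794) = -2.100
pH = 9.30 + (-2.100) = 7.20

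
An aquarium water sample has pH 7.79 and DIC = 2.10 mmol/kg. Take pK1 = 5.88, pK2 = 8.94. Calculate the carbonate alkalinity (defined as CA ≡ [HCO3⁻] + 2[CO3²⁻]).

CA = [HCO3⁻] + 2[CO3²⁻] = (α₁ + 2α₂)·DIC
At pH 7.79: [H⁺]/K1 = 10^-1.91 = 0.012303, K2/[H⁺] = 10^-1.15 = 0.070795
α₁ = 1/(1 + 0.012303 + 0.070795) = 1/1.0831 = 0.9233; α₂ = α₁·K2/[H⁺] = 0.06536
α₁ + 2α₂ = 1.0540
CA = 1.0540 × 2.10 = 2.21 mmol/kg

CA = 2.21 mmol/kg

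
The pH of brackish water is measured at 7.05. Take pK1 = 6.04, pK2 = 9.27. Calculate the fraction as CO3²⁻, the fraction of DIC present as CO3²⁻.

α₂ = 1 / (1 + [H⁺]/K2 + [H⁺]²/(K1K2)) = 1 / (1 + 10^+2.22 + 10^+1.21)
   = 1 / (1 + 165.96 + 16.218) = 1/183.18 = 0.005459

α₂ = 0.00546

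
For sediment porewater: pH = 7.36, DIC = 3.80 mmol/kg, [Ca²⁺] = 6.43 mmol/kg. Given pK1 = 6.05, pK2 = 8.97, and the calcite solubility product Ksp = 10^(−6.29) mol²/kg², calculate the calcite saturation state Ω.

Ω = 1.09

α₂ = 1 / (1 + [H⁺]/K2 + [H⁺]²/(K1K2)) = 1 / (1 + 10^+1.61 + 10^+0.30)
   = 1 / (1 + 40.738 + 1.9953) = 1/43.733 = 0.02287
[CO3²⁻] = α₂ × DIC = 0.02287 × 3.80 = 0.08689 mmol/kg
Ksp = 10^(−6.29) = 5.129×10^-7
Ω = [Ca²⁺][CO3²⁻]/Ksp = (6.43×10^-3)(8.689×10^-5) / 5.129×10^-7 = 1.09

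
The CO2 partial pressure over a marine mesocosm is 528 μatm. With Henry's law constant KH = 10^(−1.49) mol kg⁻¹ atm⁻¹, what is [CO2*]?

KH = 10^(−1.49) = 3.236×10^-2 mol kg⁻¹ atm⁻¹
[CO2*] = KH · pCO2 = 3.236×10^-2 × 528×10^-6 atm = 1.71×10^-5 mol/kg

[CO2*] = 17.1 μmol/kg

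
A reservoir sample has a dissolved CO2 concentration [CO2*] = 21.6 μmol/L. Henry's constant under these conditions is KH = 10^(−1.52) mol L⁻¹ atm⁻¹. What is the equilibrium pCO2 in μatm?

pCO2 = 715 μatm

KH = 10^(−1.52) = 3.020×10^-2 mol L⁻¹ atm⁻¹
pCO2 = [CO2*]/KH = 21.6×10^-6 / 3.020×10^-2 = 7.15×10^-4 atm = 715 μatm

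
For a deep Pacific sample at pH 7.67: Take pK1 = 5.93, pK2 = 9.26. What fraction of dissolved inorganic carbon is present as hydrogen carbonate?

α₁ = 1 / (1 + [H⁺]/K1 + K2/[H⁺]) = 1 / (1 + 10^-1.74 + 10^-1.59)
   = 1 / (1 + 0.018197 + 0.025704) = 1/1.0439 = 0.9579

α₁ = 0.958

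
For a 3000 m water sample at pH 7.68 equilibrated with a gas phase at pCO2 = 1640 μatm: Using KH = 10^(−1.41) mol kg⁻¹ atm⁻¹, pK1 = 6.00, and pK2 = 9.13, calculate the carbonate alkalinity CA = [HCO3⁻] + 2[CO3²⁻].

[CO2*] = KH · pCO2 = 10^(−1.41) × 1640×10^-6 = 6.380×10^-5 mol/kg
α₀ = 1/(1 + K1/[H⁺] + K1K2/[H⁺]²) = 1/(1 + 10^+1.68 + 10^+0.23) = 0.01978
DIC = [CO2*]/α₀ = 6.380×10^-5 / 0.01978 = 3.226 mmol/kg
CA = (α₁ + 2α₂)·DIC = (0.9466 + 2×0.03359) × 3.226 = 3.27 mmol/kg

CA = 3.27 mmol/kg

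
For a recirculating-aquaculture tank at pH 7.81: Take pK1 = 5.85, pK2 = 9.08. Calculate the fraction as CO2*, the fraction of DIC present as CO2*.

α₀ = 1 / (1 + K1/[H⁺] + K1K2/[H⁺]²) = 1 / (1 + 10^+1.96 + 10^+0.69)
   = 1 / (1 + 91.201 + 4.8978) = 1/97.099 = 0.01030

α₀ = 0.0103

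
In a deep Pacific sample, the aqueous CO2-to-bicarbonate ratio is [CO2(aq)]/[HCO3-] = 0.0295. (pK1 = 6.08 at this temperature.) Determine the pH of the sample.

pH = 7.61

From K1 = [H⁺][HCO3-]/[CO2(aq)]:  pH = pK1 − log₁₀([CO2(aq)]/[HCO3-])
log₁₀(0.0295) = -1.530
pH = 6.08 − (-1.530) = 7.61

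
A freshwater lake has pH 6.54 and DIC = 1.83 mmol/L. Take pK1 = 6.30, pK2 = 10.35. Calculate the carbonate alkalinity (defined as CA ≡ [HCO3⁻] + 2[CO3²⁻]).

CA = 1.16 mmol/L

CA = [HCO3⁻] + 2[CO3²⁻] = (α₁ + 2α₂)·DIC
At pH 6.54: [H⁺]/K1 = 10^-0.24 = 0.57544, K2/[H⁺] = 10^-3.81 = 0.00015488
α₁ = 1/(1 + 0.57544 + 0.00015488) = 1/1.5756 = 0.6347; α₂ = α₁·K2/[H⁺] = 9.830×10^-5
α₁ + 2α₂ = 0.6349
CA = 0.6349 × 1.83 = 1.16 mmol/L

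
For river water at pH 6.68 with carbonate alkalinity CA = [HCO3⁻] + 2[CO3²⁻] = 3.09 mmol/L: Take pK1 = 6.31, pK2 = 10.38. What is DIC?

CA = [HCO3⁻] + 2[CO3²⁻] = (α₁ + 2α₂)·DIC
At pH 6.68: [H⁺]/K1 = 10^-0.37 = 0.42658, K2/[H⁺] = 10^-3.70 = 0.00019953
α₁ = 1/(1 + 0.42658 + 0.00019953) = 1/1.4268 = 0.7009; α₂ = α₁·K2/[H⁺] = 0.0001398
α₁ + 2α₂ = 0.7012
DIC = CA / (α₁ + 2α₂) = 3.09 / 0.7012 = 4.41 mmol/L

DIC = 4.41 mmol/L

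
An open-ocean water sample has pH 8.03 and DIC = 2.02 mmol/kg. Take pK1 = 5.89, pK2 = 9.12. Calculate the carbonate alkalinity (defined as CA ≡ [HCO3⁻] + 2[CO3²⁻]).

CA = 2.16 mmol/kg

CA = [HCO3⁻] + 2[CO3²⁻] = (α₁ + 2α₂)·DIC
At pH 8.03: [H⁺]/K1 = 10^-2.14 = 0.0072444, K2/[H⁺] = 10^-1.09 = 0.081283
α₁ = 1/(1 + 0.0072444 + 0.081283) = 1/1.0885 = 0.9187; α₂ = α₁·K2/[H⁺] = 0.07467
α₁ + 2α₂ = 1.0680
CA = 1.0680 × 2.02 = 2.16 mmol/kg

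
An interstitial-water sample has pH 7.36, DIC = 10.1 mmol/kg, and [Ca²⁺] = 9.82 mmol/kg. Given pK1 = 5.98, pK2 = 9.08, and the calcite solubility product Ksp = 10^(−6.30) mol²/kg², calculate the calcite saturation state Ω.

Ω = 3.55

α₂ = 1 / (1 + [H⁺]/K2 + [H⁺]²/(K1K2)) = 1 / (1 + 10^+1.72 + 10^+0.34)
   = 1 / (1 + 52.481 + 2.1878) = 1/55.669 = 0.01796
[CO3²⁻] = α₂ × DIC = 0.01796 × 10.1 = 0.1814 mmol/kg
Ksp = 10^(−6.30) = 5.012×10^-7
Ω = [Ca²⁺][CO3²⁻]/Ksp = (9.82×10^-3)(1.814×10^-4) / 5.012×10^-7 = 3.55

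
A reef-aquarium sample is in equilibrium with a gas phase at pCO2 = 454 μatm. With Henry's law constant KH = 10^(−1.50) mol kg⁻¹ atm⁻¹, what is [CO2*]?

KH = 10^(−1.50) = 3.162×10^-2 mol kg⁻¹ atm⁻¹
[CO2*] = KH · pCO2 = 3.162×10^-2 × 454×10^-6 atm = 1.44×10^-5 mol/kg

[CO2*] = 14.4 μmol/kg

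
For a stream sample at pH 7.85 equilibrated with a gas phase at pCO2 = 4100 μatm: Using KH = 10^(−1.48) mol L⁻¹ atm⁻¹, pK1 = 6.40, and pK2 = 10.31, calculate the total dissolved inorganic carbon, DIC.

DIC = 3.98 mmol/L

[CO2*] = KH · pCO2 = 10^(−1.48) × 4100×10^-6 = 1.358×10^-4 mol/L
α₀ = 1/(1 + K1/[H⁺] + K1K2/[H⁺]²) = 1/(1 + 10^+1.45 + 10^-1.01) = 0.03415
DIC = [CO2*]/α₀ = 1.358×10^-4 / 0.03415 = 3.98 mmol/L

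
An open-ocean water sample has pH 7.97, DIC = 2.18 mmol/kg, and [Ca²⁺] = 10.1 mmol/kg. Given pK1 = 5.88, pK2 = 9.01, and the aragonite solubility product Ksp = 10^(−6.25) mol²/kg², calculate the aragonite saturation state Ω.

α₂ = 1 / (1 + [H⁺]/K2 + [H⁺]²/(K1K2)) = 1 / (1 + 10^+1.04 + 10^-1.05)
   = 1 / (1 + 10.965 + 0.089125) = 1/12.054 = 0.08296
[CO3²⁻] = α₂ × DIC = 0.08296 × 2.18 = 0.1809 mmol/kg
Ksp = 10^(−6.25) = 5.623×10^-7
Ω = [Ca²⁺][CO3²⁻]/Ksp = (10.1×10^-3)(1.809×10^-4) / 5.623×10^-7 = 3.25

Ω = 3.25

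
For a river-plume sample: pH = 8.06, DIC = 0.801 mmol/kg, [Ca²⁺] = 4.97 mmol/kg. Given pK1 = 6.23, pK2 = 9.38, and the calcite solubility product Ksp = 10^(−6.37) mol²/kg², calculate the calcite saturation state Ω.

Ω = 0.420

α₂ = 1 / (1 + [H⁺]/K2 + [H⁺]²/(K1K2)) = 1 / (1 + 10^+1.32 + 10^-0.51)
   = 1 / (1 + 20.893 + 0.30903) = 1/22.202 = 0.04504
[CO3²⁻] = α₂ × DIC = 0.04504 × 0.801 = 0.03608 mmol/kg
Ksp = 10^(−6.37) = 4.266×10^-7
Ω = [Ca²⁺][CO3²⁻]/Ksp = (4.97×10^-3)(3.608×10^-5) / 4.266×10^-7 = 0.420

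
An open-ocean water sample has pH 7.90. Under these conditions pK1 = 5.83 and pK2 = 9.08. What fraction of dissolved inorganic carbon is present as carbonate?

α₂ = 1 / (1 + [H⁺]/K2 + [H⁺]²/(K1K2)) = 1 / (1 + 10^+1.18 + 10^-0.89)
   = 1 / (1 + 15.136 + 0.12882) = 1/16.264 = 0.06148

α₂ = 0.0615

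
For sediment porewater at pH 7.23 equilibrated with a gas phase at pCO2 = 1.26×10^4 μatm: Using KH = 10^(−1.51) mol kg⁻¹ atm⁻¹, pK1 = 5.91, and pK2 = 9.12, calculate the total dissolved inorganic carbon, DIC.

DIC = 8.63 mmol/kg

[CO2*] = KH · pCO2 = 10^(−1.51) × 1.26×10^4×10^-6 = 3.894×10^-4 mol/kg
α₀ = 1/(1 + K1/[H⁺] + K1K2/[H⁺]²) = 1/(1 + 10^+1.32 + 10^-0.57) = 0.04512
DIC = [CO2*]/α₀ = 3.894×10^-4 / 0.04512 = 8.63 mmol/kg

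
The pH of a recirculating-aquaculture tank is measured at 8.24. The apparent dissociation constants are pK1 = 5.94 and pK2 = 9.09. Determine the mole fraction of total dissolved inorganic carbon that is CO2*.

α₀ = 0.00437

α₀ = 1 / (1 + K1/[H⁺] + K1K2/[H⁺]²) = 1 / (1 + 10^+2.30 + 10^+1.45)
   = 1 / (1 + 199.53 + 28.184) = 1/228.71 = 0.004372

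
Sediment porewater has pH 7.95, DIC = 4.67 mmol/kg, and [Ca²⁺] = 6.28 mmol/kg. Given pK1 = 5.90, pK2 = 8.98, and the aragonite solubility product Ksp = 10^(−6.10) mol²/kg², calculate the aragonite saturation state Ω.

Ω = 3.13

α₂ = 1 / (1 + [H⁺]/K2 + [H⁺]²/(K1K2)) = 1 / (1 + 10^+1.03 + 10^-1.02)
   = 1 / (1 + 10.715 + 0.095499) = 1/11.811 = 0.08467
[CO3²⁻] = α₂ × DIC = 0.08467 × 4.67 = 0.3954 mmol/kg
Ksp = 10^(−6.10) = 7.943×10^-7
Ω = [Ca²⁺][CO3²⁻]/Ksp = (6.28×10^-3)(3.954×10^-4) / 7.943×10^-7 = 3.13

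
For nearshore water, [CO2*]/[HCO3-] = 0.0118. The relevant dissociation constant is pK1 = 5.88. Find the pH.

From K1 = [H⁺][HCO3-]/[CO2*]:  pH = pK1 − log₁₀([CO2*]/[HCO3-])
log₁₀(0.0118) = -1.928
pH = 5.88 − (-1.928) = 7.81

pH = 7.81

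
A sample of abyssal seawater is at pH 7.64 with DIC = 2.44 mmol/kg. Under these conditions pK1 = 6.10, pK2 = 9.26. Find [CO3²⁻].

[CO3²⁻] = 0.0556 mmol/kg

α₂ = 1 / (1 + [H⁺]/K2 + [H⁺]²/(K1K2)) = 1 / (1 + 10^+1.62 + 10^+0.08)
   = 1 / (1 + 41.687 + 1.2023) = 1/43.889 = 0.02278
[CO3²⁻] = α₂ × DIC = 0.02278 × 2.44 = 0.0556 mmol/kg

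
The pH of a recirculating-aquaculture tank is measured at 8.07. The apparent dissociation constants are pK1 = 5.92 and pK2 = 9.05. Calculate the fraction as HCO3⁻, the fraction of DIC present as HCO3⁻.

α₁ = 0.899

α₁ = 1 / (1 + [H⁺]/K1 + K2/[H⁺]) = 1 / (1 + 10^-2.15 + 10^-0.98)
   = 1 / (1 + 0.0070795 + 0.10471) = 1/1.1118 = 0.8994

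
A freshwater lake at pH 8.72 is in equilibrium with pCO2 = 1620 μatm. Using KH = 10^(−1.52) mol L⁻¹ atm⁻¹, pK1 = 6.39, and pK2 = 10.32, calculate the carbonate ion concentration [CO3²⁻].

[CO2*] = KH · pCO2 = 10^(−1.52) × 1620×10^-6 = 4.892×10^-5 mol/L
α₀ = 1/(1 + K1/[H⁺] + K1K2/[H⁺]²) = 1/(1 + 10^+2.33 + 10^+0.73) = 0.004542
DIC = [CO2*]/α₀ = 4.892×10^-5 / 0.004542 = 10.77 mmol/L
[CO3²⁻] = α₂·DIC; α₂ = 0.02439, so [CO3²⁻] = 0.02439 × 10.77 = 0.263 mmol/L

[CO3²⁻] = 0.263 mmol/L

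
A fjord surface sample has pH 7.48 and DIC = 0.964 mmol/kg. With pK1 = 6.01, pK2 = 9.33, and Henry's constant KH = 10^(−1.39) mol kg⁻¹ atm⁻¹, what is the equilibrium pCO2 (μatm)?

pCO2 = 765 μatm

α₀ = 1 / (1 + K1/[H⁺] + K1K2/[H⁺]²) = 1 / (1 + 10^+1.47 + 10^-0.38)
   = 1 / (1 + 29.512 + 0.41687) = 1/30.929 = 0.03233
[CO2*] = α₀ × DIC = 0.03233 × 0.964 = 0.03117 mmol/kg
pCO2 = [CO2*]/KH = 3.117×10^-5 / 4.074×10^-2 = 765 μatm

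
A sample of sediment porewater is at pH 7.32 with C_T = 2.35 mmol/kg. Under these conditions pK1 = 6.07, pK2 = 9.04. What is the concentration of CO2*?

[CO2*] = 0.123 mmol/kg

α₀ = 1 / (1 + K1/[H⁺] + K1K2/[H⁺]²) = 1 / (1 + 10^+1.25 + 10^-0.47)
   = 1 / (1 + 17.783 + 0.33884) = 1/19.122 = 0.05230
[CO2*] = α₀ × DIC = 0.05230 × 2.35 = 0.123 mmol/kg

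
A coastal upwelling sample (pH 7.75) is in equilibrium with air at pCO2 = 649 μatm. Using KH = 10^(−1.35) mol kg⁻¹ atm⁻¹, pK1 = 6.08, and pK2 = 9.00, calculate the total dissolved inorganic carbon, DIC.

DIC = 1.46 mmol/kg

[CO2*] = KH · pCO2 = 10^(−1.35) × 649×10^-6 = 2.899×10^-5 mol/kg
α₀ = 1/(1 + K1/[H⁺] + K1K2/[H⁺]²) = 1/(1 + 10^+1.67 + 10^+0.42) = 0.01984
DIC = [CO2*]/α₀ = 2.899×10^-5 / 0.01984 = 1.46 mmol/kg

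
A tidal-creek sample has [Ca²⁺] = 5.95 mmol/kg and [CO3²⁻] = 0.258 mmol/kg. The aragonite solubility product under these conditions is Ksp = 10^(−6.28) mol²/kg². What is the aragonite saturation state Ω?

Ω = 2.93

Ksp = 10^(−6.28) = 5.248×10^-7
Ω = [Ca²⁺][CO3²⁻]/Ksp = (5.95×10^-3)(0.258×10^-3) / 5.248×10^-7 = 2.93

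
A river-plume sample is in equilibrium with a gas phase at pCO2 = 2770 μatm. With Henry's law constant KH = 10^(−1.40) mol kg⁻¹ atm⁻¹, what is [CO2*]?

[CO2*] = 110 μmol/kg

KH = 10^(−1.40) = 3.981×10^-2 mol kg⁻¹ atm⁻¹
[CO2*] = KH · pCO2 = 3.981×10^-2 × 2770×10^-6 atm = 1.10×10^-4 mol/kg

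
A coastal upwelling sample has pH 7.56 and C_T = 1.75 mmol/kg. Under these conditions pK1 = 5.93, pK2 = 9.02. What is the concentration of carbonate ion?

[CO3²⁻] = 0.0573 mmol/kg

α₂ = 1 / (1 + [H⁺]/K2 + [H⁺]²/(K1K2)) = 1 / (1 + 10^+1.46 + 10^-0.17)
   = 1 / (1 + 28.840 + 0.67608) = 1/30.516 = 0.03277
[CO3²⁻] = α₂ × DIC = 0.03277 × 1.75 = 0.0573 mmol/kg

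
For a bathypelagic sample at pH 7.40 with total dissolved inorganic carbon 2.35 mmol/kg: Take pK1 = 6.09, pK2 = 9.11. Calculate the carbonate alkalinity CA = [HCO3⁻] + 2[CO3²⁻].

CA = [HCO3⁻] + 2[CO3²⁻] = (α₁ + 2α₂)·DIC
At pH 7.40: [H⁺]/K1 = 10^-1.31 = 0.048978, K2/[H⁺] = 10^-1.71 = 0.019498
α₁ = 1/(1 + 0.048978 + 0.019498) = 1/1.0685 = 0.9359; α₂ = α₁·K2/[H⁺] = 0.01825
α₁ + 2α₂ = 0.9724
CA = 0.9724 × 2.35 = 2.29 mmol/kg

CA = 2.29 mmol/kg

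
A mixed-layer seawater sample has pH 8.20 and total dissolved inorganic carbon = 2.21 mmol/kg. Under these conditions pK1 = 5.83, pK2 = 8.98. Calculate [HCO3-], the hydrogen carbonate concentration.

α₁ = 1 / (1 + [H⁺]/K1 + K2/[H⁺]) = 1 / (1 + 10^-2.37 + 10^-0.78)
   = 1 / (1 + 0.0042658 + 0.16596) = 1/1.1702 = 0.8545
[HCO3⁻] = α₁ × DIC = 0.8545 × 2.21 = 1.89 mmol/kg

[HCO3⁻] = 1.89 mmol/kg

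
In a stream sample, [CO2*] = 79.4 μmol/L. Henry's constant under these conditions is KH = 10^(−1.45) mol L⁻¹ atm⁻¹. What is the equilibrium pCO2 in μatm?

pCO2 = 2240 μatm

KH = 10^(−1.45) = 3.548×10^-2 mol L⁻¹ atm⁻¹
pCO2 = [CO2*]/KH = 79.4×10^-6 / 3.548×10^-2 = 2.24×10^-3 atm = 2240 μatm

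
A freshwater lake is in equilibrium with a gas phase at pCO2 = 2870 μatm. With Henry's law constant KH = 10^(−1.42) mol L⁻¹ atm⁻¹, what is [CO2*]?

KH = 10^(−1.42) = 3.802×10^-2 mol L⁻¹ atm⁻¹
[CO2*] = KH · pCO2 = 3.802×10^-2 × 2870×10^-6 atm = 1.09×10^-4 mol/L

[CO2*] = 109 μmol/L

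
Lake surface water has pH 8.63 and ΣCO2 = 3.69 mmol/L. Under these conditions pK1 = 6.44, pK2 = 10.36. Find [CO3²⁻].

α₂ = 1 / (1 + [H⁺]/K2 + [H⁺]²/(K1K2)) = 1 / (1 + 10^+1.73 + 10^-0.46)
   = 1 / (1 + 53.703 + 0.34674) = 1/55.050 = 0.01817
[CO3²⁻] = α₂ × DIC = 0.01817 × 3.69 = 0.0670 mmol/L

[CO3²⁻] = 0.0670 mmol/L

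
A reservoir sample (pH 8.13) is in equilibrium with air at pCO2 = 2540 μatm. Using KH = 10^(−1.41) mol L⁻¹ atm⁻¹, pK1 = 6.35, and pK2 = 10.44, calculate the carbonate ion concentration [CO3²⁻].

[CO3²⁻] = 0.0292 mmol/L

[CO2*] = KH · pCO2 = 10^(−1.41) × 2540×10^-6 = 9.882×10^-5 mol/L
α₀ = 1/(1 + K1/[H⁺] + K1K2/[H⁺]²) = 1/(1 + 10^+1.78 + 10^-0.53) = 0.01625
DIC = [CO2*]/α₀ = 9.882×10^-5 / 0.01625 = 6.082 mmol/L
[CO3²⁻] = α₂·DIC; α₂ = 0.004795, so [CO3²⁻] = 0.004795 × 6.082 = 0.0292 mmol/L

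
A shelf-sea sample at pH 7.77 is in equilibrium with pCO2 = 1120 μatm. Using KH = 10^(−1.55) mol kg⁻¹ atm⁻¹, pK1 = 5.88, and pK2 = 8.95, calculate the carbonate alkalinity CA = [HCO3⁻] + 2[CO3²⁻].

[CO2*] = KH · pCO2 = 10^(−1.55) × 1120×10^-6 = 3.157×10^-5 mol/kg
α₀ = 1/(1 + K1/[H⁺] + K1K2/[H⁺]²) = 1/(1 + 10^+1.89 + 10^+0.71) = 0.01194
DIC = [CO2*]/α₀ = 3.157×10^-5 / 0.01194 = 2.644 mmol/kg
CA = (α₁ + 2α₂)·DIC = (0.9268 + 2×0.06123) × 2.644 = 2.77 mmol/kg

CA = 2.77 mmol/kg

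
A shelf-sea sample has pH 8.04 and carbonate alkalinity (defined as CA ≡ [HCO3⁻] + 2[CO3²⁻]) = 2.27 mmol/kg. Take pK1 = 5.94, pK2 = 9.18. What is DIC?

DIC = 2.14 mmol/kg

CA = [HCO3⁻] + 2[CO3²⁻] = (α₁ + 2α₂)·DIC
At pH 8.04: [H⁺]/K1 = 10^-2.10 = 0.0079433, K2/[H⁺] = 10^-1.14 = 0.072444
α₁ = 1/(1 + 0.0079433 + 0.072444) = 1/1.0804 = 0.9256; α₂ = α₁·K2/[H⁺] = 0.06705
α₁ + 2α₂ = 1.0597
DIC = CA / (α₁ + 2α₂) = 2.27 / 1.0597 = 2.14 mmol/kg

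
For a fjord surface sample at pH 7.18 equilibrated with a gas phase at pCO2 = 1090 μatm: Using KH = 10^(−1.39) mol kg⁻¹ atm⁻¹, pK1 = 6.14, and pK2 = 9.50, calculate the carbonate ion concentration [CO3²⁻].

[CO2*] = KH · pCO2 = 10^(−1.39) × 1090×10^-6 = 4.440×10^-5 mol/kg
α₀ = 1/(1 + K1/[H⁺] + K1K2/[H⁺]²) = 1/(1 + 10^+1.04 + 10^-1.28) = 0.08321
DIC = [CO2*]/α₀ = 4.440×10^-5 / 0.08321 = 0.5336 mmol/kg
[CO3²⁻] = α₂·DIC; α₂ = 0.004367, so [CO3²⁻] = 0.004367 × 0.5336 = 0.00233 mmol/kg = 2.33 μmol/kg

[CO3²⁻] = 2.33 μmol/kg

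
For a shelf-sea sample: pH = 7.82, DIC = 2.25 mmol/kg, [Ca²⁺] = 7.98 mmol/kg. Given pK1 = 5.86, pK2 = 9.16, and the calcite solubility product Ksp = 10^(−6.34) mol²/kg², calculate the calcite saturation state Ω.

α₂ = 1 / (1 + [H⁺]/K2 + [H⁺]²/(K1K2)) = 1 / (1 + 10^+1.34 + 10^-0.62)
   = 1 / (1 + 21.878 + 0.23988) = 1/23.117 = 0.04326
[CO3²⁻] = α₂ × DIC = 0.04326 × 2.25 = 0.09733 mmol/kg
Ksp = 10^(−6.34) = 4.571×10^-7
Ω = [Ca²⁺][CO3²⁻]/Ksp = (7.98×10^-3)(9.733×10^-5) / 4.571×10^-7 = 1.70

Ω = 1.70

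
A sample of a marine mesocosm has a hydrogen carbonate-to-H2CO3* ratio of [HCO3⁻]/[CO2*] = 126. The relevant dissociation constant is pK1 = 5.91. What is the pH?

From K1 = [H⁺][HCO3⁻]/[CO2*]:  pH = pK1 + log₁₀([HCO3⁻]/[CO2*])
log₁₀(126) = +2.100
pH = 5.91 + (+2.100) = 8.01

pH = 8.01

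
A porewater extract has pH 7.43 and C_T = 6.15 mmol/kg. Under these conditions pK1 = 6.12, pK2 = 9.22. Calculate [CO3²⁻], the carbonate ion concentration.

[CO3²⁻] = 0.0936 mmol/kg

α₂ = 1 / (1 + [H⁺]/K2 + [H⁺]²/(K1K2)) = 1 / (1 + 10^+1.79 + 10^+0.48)
   = 1 / (1 + 61.660 + 3.0200) = 1/65.679 = 0.01523
[CO3²⁻] = α₂ × DIC = 0.01523 × 6.15 = 0.0936 mmol/kg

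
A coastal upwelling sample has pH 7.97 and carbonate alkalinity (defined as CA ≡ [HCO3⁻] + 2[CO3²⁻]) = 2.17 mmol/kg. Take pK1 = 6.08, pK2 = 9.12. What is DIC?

DIC = 2.06 mmol/kg

CA = [HCO3⁻] + 2[CO3²⁻] = (α₁ + 2α₂)·DIC
At pH 7.97: [H⁺]/K1 = 10^-1.89 = 0.012882, K2/[H⁺] = 10^-1.15 = 0.070795
α₁ = 1/(1 + 0.012882 + 0.070795) = 1/1.0837 = 0.9228; α₂ = α₁·K2/[H⁺] = 0.06533
α₁ + 2α₂ = 1.0534
DIC = CA / (α₁ + 2α₂) = 2.17 / 1.0534 = 2.06 mmol/kg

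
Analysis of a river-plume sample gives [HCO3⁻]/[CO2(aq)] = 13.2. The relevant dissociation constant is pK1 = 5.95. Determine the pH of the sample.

From K1 = [H⁺][HCO3⁻]/[CO2(aq)]:  pH = pK1 + log₁₀([HCO3⁻]/[CO2(aq)])
log₁₀(13.2) = +1.121
pH = 5.95 + (+1.121) = 7.07

pH = 7.07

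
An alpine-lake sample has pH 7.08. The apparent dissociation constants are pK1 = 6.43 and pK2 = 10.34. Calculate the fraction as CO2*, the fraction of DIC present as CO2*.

α₀ = 1 / (1 + K1/[H⁺] + K1K2/[H⁺]²) = 1 / (1 + 10^+0.65 + 10^-2.61)
   = 1 / (1 + 4.4668 + 0.0024547) = 1/5.4693 = 0.1828

α₀ = 0.183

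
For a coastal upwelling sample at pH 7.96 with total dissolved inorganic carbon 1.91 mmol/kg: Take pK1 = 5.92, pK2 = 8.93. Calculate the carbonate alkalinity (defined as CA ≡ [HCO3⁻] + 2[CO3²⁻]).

CA = 2.08 mmol/kg

CA = [HCO3⁻] + 2[CO3²⁻] = (α₁ + 2α₂)·DIC
At pH 7.96: [H⁺]/K1 = 10^-2.04 = 0.0091201, K2/[H⁺] = 10^-0.97 = 0.10715
α₁ = 1/(1 + 0.0091201 + 0.10715) = 1/1.1163 = 0.8958; α₂ = α₁·K2/[H⁺] = 0.09599
α₁ + 2α₂ = 1.0878
CA = 1.0878 × 1.91 = 2.08 mmol/kg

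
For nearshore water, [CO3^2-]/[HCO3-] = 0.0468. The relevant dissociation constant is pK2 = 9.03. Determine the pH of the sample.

From K2 = [H⁺][CO3^2-]/[HCO3-]:  pH = pK2 + log₁₀([CO3^2-]/[HCO3-])
log₁₀(0.0468) = -1.330
pH = 9.03 + (-1.330) = 7.70

pH = 7.70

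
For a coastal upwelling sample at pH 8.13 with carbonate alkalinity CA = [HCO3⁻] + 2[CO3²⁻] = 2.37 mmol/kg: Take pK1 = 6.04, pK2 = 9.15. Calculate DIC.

DIC = 2.20 mmol/kg

CA = [HCO3⁻] + 2[CO3²⁻] = (α₁ + 2α₂)·DIC
At pH 8.13: [H⁺]/K1 = 10^-2.09 = 0.0081283, K2/[H⁺] = 10^-1.02 = 0.095499
α₁ = 1/(1 + 0.0081283 + 0.095499) = 1/1.1036 = 0.9061; α₂ = α₁·K2/[H⁺] = 0.08653
α₁ + 2α₂ = 1.0792
DIC = CA / (α₁ + 2α₂) = 2.37 / 1.0792 = 2.20 mmol/kg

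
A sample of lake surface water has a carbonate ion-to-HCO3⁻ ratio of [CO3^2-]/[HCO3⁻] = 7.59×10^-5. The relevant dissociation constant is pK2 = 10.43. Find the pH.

pH = 6.31

From K2 = [H⁺][CO3^2-]/[HCO3⁻]:  pH = pK2 + log₁₀([CO3^2-]/[HCO3⁻])
log₁₀(7.59×10^-5) = -4.120
pH = 10.43 + (-4.120) = 6.31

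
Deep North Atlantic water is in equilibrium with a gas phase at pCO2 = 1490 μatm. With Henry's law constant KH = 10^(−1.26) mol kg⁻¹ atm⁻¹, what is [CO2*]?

KH = 10^(−1.26) = 5.495×10^-2 mol kg⁻¹ atm⁻¹
[CO2*] = KH · pCO2 = 5.495×10^-2 × 1490×10^-6 atm = 8.19×10^-5 mol/kg

[CO2*] = 81.9 μmol/kg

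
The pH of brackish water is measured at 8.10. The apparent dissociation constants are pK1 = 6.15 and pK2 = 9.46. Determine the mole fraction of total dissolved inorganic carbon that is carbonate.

α₂ = 1 / (1 + [H⁺]/K2 + [H⁺]²/(K1K2)) = 1 / (1 + 10^+1.36 + 10^-0.59)
   = 1 / (1 + 22.909 + 0.25704) = 1/24.166 = 0.04138

α₂ = 0.0414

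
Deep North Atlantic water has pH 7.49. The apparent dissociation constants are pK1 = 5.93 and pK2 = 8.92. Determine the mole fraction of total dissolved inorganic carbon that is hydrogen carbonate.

α₁ = 1 / (1 + [H⁺]/K1 + K2/[H⁺]) = 1 / (1 + 10^-1.56 + 10^-1.43)
   = 1 / (1 + 0.027542 + 0.037154) = 1/1.0647 = 0.9392

α₁ = 0.939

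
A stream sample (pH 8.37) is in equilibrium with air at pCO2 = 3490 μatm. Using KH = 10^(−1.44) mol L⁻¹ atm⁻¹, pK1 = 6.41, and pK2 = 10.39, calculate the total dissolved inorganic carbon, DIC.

DIC = 11.8 mmol/L

[CO2*] = KH · pCO2 = 10^(−1.44) × 3490×10^-6 = 1.267×10^-4 mol/L
α₀ = 1/(1 + K1/[H⁺] + K1K2/[H⁺]²) = 1/(1 + 10^+1.96 + 10^-0.06) = 0.01074
DIC = [CO2*]/α₀ = 1.267×10^-4 / 0.01074 = 11.8 mmol/L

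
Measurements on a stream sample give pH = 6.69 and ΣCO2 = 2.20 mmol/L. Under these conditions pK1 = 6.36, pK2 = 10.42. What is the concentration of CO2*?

[CO2*] = 0.701 mmol/L

α₀ = 1 / (1 + K1/[H⁺] + K1K2/[H⁺]²) = 1 / (1 + 10^+0.33 + 10^-3.40)
   = 1 / (1 + 2.1380 + 0.00039811) = 1/3.1384 = 0.3186
[CO2*] = α₀ × DIC = 0.3186 × 2.20 = 0.701 mmol/L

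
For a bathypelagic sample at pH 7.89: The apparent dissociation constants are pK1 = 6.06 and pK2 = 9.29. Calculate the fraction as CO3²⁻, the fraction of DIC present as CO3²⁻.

α₂ = 0.0377

α₂ = 1 / (1 + [H⁺]/K2 + [H⁺]²/(K1K2)) = 1 / (1 + 10^+1.40 + 10^-0.43)
   = 1 / (1 + 25.119 + 0.37154) = 1/26.490 = 0.03775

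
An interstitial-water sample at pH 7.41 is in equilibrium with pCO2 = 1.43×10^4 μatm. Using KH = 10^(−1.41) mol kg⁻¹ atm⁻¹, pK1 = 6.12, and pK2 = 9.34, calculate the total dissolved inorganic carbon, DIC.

DIC = 11.5 mmol/kg

[CO2*] = KH · pCO2 = 10^(−1.41) × 1.43×10^4×10^-6 = 5.563×10^-4 mol/kg
α₀ = 1/(1 + K1/[H⁺] + K1K2/[H⁺]²) = 1/(1 + 10^+1.29 + 10^-0.64) = 0.04825
DIC = [CO2*]/α₀ = 5.563×10^-4 / 0.04825 = 11.5 mmol/kg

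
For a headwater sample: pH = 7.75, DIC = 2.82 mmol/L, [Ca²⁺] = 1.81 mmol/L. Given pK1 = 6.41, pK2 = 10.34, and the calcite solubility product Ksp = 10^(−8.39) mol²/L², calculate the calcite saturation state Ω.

Ω = 3.07

α₂ = 1 / (1 + [H⁺]/K2 + [H⁺]²/(K1K2)) = 1 / (1 + 10^+2.59 + 10^+1.25)
   = 1 / (1 + 389.05 + 17.783) = 1/407.83 = 0.002452
[CO3²⁻] = α₂ × DIC = 0.002452 × 2.82 = 0.006915 mmol/L = 6.915 μmol/L
Ksp = 10^(−8.39) = 4.074×10^-9
Ω = [Ca²⁺][CO3²⁻]/Ksp = (1.81×10^-3)(6.915×10^-6) / 4.074×10^-9 = 3.07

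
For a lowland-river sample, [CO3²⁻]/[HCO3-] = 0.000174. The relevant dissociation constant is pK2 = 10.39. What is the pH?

pH = 6.63

From K2 = [H⁺][CO3²⁻]/[HCO3-]:  pH = pK2 + log₁₀([CO3²⁻]/[HCO3-])
log₁₀(0.000174) = -3.759
pH = 10.39 + (-3.759) = 6.63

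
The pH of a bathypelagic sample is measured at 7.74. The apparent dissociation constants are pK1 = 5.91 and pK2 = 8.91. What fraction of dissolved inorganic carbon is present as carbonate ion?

α₂ = 1 / (1 + [H⁺]/K2 + [H⁺]²/(K1K2)) = 1 / (1 + 10^+1.17 + 10^-0.66)
   = 1 / (1 + 14.791 + 0.21878) = 1/16.010 = 0.06246

α₂ = 0.0625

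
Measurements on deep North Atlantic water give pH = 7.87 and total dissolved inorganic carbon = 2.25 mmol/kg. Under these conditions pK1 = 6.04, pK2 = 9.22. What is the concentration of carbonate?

[CO3²⁻] = 0.0949 mmol/kg

α₂ = 1 / (1 + [H⁺]/K2 + [H⁺]²/(K1K2)) = 1 / (1 + 10^+1.35 + 10^-0.48)
   = 1 / (1 + 22.387 + 0.33113) = 1/23.718 = 0.04216
[CO3²⁻] = α₂ × DIC = 0.04216 × 2.25 = 0.0949 mmol/kg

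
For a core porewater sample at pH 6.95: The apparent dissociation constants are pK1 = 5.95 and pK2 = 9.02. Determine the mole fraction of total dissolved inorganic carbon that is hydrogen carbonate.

α₁ = 0.902

α₁ = 1 / (1 + [H⁺]/K1 + K2/[H⁺]) = 1 / (1 + 10^-1.00 + 10^-2.07)
   = 1 / (1 + 0.10000 + 0.0085114) = 1/1.1085 = 0.9021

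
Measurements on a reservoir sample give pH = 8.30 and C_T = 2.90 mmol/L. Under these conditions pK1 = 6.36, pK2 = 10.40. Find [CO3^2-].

[CO3²⁻] = 0.0226 mmol/L

α₂ = 1 / (1 + [H⁺]/K2 + [H⁺]²/(K1K2)) = 1 / (1 + 10^+2.10 + 10^+0.16)
   = 1 / (1 + 125.89 + 1.4454) = 1/128.34 = 0.007792
[CO3²⁻] = α₂ × DIC = 0.007792 × 2.90 = 0.0226 mmol/L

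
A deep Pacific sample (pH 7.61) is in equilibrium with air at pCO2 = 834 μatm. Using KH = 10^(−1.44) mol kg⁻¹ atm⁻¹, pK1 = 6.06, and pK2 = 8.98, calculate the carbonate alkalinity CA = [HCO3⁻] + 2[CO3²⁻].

CA = 1.17 mmol/kg

[CO2*] = KH · pCO2 = 10^(−1.44) × 834×10^-6 = 3.028×10^-5 mol/kg
α₀ = 1/(1 + K1/[H⁺] + K1K2/[H⁺]²) = 1/(1 + 10^+1.55 + 10^+0.18) = 0.02632
DIC = [CO2*]/α₀ = 3.028×10^-5 / 0.02632 = 1.151 mmol/kg
CA = (α₁ + 2α₂)·DIC = (0.9338 + 2×0.03984) × 1.151 = 1.17 mmol/kg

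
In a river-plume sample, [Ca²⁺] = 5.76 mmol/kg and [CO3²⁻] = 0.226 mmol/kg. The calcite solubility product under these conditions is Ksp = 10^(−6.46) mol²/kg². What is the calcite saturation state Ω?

Ksp = 10^(−6.46) = 3.467×10^-7
Ω = [Ca²⁺][CO3²⁻]/Ksp = (5.76×10^-3)(0.226×10^-3) / 3.467×10^-7 = 3.75

Ω = 3.75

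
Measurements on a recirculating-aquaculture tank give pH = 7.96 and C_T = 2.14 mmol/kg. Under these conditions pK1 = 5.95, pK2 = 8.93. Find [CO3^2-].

[CO3²⁻] = 0.205 mmol/kg

α₂ = 1 / (1 + [H⁺]/K2 + [H⁺]²/(K1K2)) = 1 / (1 + 10^+0.97 + 10^-1.04)
   = 1 / (1 + 9.3325 + 0.091201) = 1/10.424 = 0.09593
[CO3²⁻] = α₂ × DIC = 0.09593 × 2.14 = 0.205 mmol/kg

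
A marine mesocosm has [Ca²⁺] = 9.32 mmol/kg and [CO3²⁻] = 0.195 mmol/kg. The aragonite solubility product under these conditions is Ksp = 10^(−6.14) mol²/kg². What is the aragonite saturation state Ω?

Ksp = 10^(−6.14) = 7.244×10^-7
Ω = [Ca²⁺][CO3²⁻]/Ksp = (9.32×10^-3)(0.195×10^-3) / 7.244×10^-7 = 2.51

Ω = 2.51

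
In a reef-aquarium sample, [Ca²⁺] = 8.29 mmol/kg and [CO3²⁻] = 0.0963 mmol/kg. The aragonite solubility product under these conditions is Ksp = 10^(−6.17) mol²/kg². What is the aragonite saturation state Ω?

Ω = 1.18

Ksp = 10^(−6.17) = 6.761×10^-7
Ω = [Ca²⁺][CO3²⁻]/Ksp = (8.29×10^-3)(0.0963×10^-3) / 6.761×10^-7 = 1.18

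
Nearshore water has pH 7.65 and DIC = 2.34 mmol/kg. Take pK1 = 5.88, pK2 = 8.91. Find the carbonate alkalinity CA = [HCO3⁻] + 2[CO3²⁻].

CA = 2.42 mmol/kg

CA = [HCO3⁻] + 2[CO3²⁻] = (α₁ + 2α₂)·DIC
At pH 7.65: [H⁺]/K1 = 10^-1.77 = 0.016982, K2/[H⁺] = 10^-1.26 = 0.054954
α₁ = 1/(1 + 0.016982 + 0.054954) = 1/1.0719 = 0.9329; α₂ = α₁·K2/[H⁺] = 0.05127
α₁ + 2α₂ = 1.0354
CA = 1.0354 × 2.34 = 2.42 mmol/kg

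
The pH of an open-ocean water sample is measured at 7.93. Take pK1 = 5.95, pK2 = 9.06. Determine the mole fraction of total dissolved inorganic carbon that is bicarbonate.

α₁ = 0.922

α₁ = 1 / (1 + [H⁺]/K1 + K2/[H⁺]) = 1 / (1 + 10^-1.98 + 10^-1.13)
   = 1 / (1 + 0.010471 + 0.074131) = 1/1.0846 = 0.9220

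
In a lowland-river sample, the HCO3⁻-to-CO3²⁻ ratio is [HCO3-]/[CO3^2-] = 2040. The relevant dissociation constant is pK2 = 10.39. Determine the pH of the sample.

From K2 = [H⁺][CO3^2-]/[HCO3-]:  pH = pK2 − log₁₀([HCO3-]/[CO3^2-])
log₁₀(2040) = +3.310
pH = 10.39 − (+3.310) = 7.08

pH = 7.08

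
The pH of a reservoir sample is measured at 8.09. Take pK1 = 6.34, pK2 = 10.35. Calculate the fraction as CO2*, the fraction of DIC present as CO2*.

α₀ = 1 / (1 + K1/[H⁺] + K1K2/[H⁺]²) = 1 / (1 + 10^+1.75 + 10^-0.51)
   = 1 / (1 + 56.234 + 0.30903) = 1/57.543 = 0.01738

α₀ = 0.0174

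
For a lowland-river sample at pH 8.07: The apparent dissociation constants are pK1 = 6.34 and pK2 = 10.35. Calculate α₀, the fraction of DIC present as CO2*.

α₀ = 1 / (1 + K1/[H⁺] + K1K2/[H⁺]²) = 1 / (1 + 10^+1.73 + 10^-0.55)
   = 1 / (1 + 53.703 + 0.28184) = 1/54.985 = 0.01819

α₀ = 0.0182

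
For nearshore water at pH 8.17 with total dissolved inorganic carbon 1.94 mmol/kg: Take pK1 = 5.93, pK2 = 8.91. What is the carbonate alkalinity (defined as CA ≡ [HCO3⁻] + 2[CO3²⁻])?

CA = 2.23 mmol/kg

CA = [HCO3⁻] + 2[CO3²⁻] = (α₁ + 2α₂)·DIC
At pH 8.17: [H⁺]/K1 = 10^-2.24 = 0.0057544, K2/[H⁺] = 10^-0.74 = 0.18197
α₁ = 1/(1 + 0.0057544 + 0.18197) = 1/1.1877 = 0.8419; α₂ = α₁·K2/[H⁺] = 0.1532
α₁ + 2α₂ = 1.1484
CA = 1.1484 × 1.94 = 2.23 mmol/kg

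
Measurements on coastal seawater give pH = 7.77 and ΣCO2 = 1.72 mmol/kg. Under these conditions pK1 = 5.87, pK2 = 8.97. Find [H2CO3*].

α₀ = 1 / (1 + K1/[H⁺] + K1K2/[H⁺]²) = 1 / (1 + 10^+1.90 + 10^+0.70)
   = 1 / (1 + 79.433 + 5.0119) = 1/85.445 = 0.01170
[CO2*] = α₀ × DIC = 0.01170 × 1.72 = 0.0201 mmol/kg

[CO2*] = 0.0201 mmol/kg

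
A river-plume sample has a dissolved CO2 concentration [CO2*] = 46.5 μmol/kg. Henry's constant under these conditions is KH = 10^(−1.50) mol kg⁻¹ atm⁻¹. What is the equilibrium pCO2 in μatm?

pCO2 = 1470 μatm

KH = 10^(−1.50) = 3.162×10^-2 mol kg⁻¹ atm⁻¹
pCO2 = [CO2*]/KH = 46.5×10^-6 / 3.162×10^-2 = 1.47×10^-3 atm = 1470 μatm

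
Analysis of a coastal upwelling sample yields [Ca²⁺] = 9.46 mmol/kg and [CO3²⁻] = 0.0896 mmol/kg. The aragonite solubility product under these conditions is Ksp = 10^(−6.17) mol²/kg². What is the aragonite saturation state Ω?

Ksp = 10^(−6.17) = 6.761×10^-7
Ω = [Ca²⁺][CO3²⁻]/Ksp = (9.46×10^-3)(0.0896×10^-3) / 6.761×10^-7 = 1.25

Ω = 1.25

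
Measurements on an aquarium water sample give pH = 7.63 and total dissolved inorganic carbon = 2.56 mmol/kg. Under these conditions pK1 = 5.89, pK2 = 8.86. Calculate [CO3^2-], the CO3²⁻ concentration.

α₂ = 1 / (1 + [H⁺]/K2 + [H⁺]²/(K1K2)) = 1 / (1 + 10^+1.23 + 10^-0.51)
   = 1 / (1 + 16.982 + 0.30903) = 1/18.291 = 0.05467
[CO3²⁻] = α₂ × DIC = 0.05467 × 2.56 = 0.140 mmol/kg

[CO3²⁻] = 0.140 mmol/kg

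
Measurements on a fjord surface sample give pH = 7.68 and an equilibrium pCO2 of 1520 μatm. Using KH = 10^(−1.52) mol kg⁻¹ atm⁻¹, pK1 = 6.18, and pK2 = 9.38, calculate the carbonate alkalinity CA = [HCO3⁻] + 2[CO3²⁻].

[CO2*] = KH · pCO2 = 10^(−1.52) × 1520×10^-6 = 4.590×10^-5 mol/kg
α₀ = 1/(1 + K1/[H⁺] + K1K2/[H⁺]²) = 1/(1 + 10^+1.50 + 10^-0.20) = 0.03007
DIC = [CO2*]/α₀ = 4.590×10^-5 / 0.03007 = 1.526 mmol/kg
CA = (α₁ + 2α₂)·DIC = (0.9510 + 2×0.01897) × 1.526 = 1.51 mmol/kg

CA = 1.51 mmol/kg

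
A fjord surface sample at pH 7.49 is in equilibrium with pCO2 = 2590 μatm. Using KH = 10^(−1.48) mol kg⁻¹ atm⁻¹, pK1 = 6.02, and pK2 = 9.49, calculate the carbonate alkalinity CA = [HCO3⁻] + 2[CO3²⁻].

[CO2*] = KH · pCO2 = 10^(−1.48) × 2590×10^-6 = 8.576×10^-5 mol/kg
α₀ = 1/(1 + K1/[H⁺] + K1K2/[H⁺]²) = 1/(1 + 10^+1.47 + 10^-0.53) = 0.03246
DIC = [CO2*]/α₀ = 8.576×10^-5 / 0.03246 = 2.642 mmol/kg
CA = (α₁ + 2α₂)·DIC = (0.9580 + 2×0.009580) × 2.642 = 2.58 mmol/kg

CA = 2.58 mmol/kg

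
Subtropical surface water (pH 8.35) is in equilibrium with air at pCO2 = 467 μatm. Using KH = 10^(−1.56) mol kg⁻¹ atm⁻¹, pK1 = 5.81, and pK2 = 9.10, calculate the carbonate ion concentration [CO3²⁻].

[CO3²⁻] = 0.793 mmol/kg

[CO2*] = KH · pCO2 = 10^(−1.56) × 467×10^-6 = 1.286×10^-5 mol/kg
α₀ = 1/(1 + K1/[H⁺] + K1K2/[H⁺]²) = 1/(1 + 10^+2.54 + 10^+1.79) = 0.002443
DIC = [CO2*]/α₀ = 1.286×10^-5 / 0.002443 = 5.266 mmol/kg
[CO3²⁻] = α₂·DIC; α₂ = 0.1506, so [CO3²⁻] = 0.1506 × 5.266 = 0.793 mmol/kg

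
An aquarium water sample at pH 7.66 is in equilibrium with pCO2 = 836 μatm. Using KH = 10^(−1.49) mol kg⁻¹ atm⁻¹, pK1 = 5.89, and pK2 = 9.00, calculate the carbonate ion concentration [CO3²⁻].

[CO2*] = KH · pCO2 = 10^(−1.49) × 836×10^-6 = 2.705×10^-5 mol/kg
α₀ = 1/(1 + K1/[H⁺] + K1K2/[H⁺]²) = 1/(1 + 10^+1.77 + 10^+0.43) = 0.01598
DIC = [CO2*]/α₀ = 2.705×10^-5 / 0.01598 = 1.693 mmol/kg
[CO3²⁻] = α₂·DIC; α₂ = 0.04301, so [CO3²⁻] = 0.04301 × 1.693 = 0.0728 mmol/kg

[CO3²⁻] = 0.0728 mmol/kg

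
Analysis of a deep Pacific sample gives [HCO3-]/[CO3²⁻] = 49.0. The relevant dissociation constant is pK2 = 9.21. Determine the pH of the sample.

From K2 = [H⁺][CO3²⁻]/[HCO3-]:  pH = pK2 − log₁₀([HCO3-]/[CO3²⁻])
log₁₀(49.0) = +1.690
pH = 9.21 − (+1.690) = 7.52

pH = 7.52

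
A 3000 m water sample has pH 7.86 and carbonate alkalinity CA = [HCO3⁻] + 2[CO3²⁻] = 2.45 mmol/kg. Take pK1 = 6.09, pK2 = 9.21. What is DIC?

CA = [HCO3⁻] + 2[CO3²⁻] = (α₁ + 2α₂)·DIC
At pH 7.86: [H⁺]/K1 = 10^-1.77 = 0.016982, K2/[H⁺] = 10^-1.35 = 0.044668
α₁ = 1/(1 + 0.016982 + 0.044668) = 1/1.0617 = 0.9419; α₂ = α₁·K2/[H⁺] = 0.04207
α₁ + 2α₂ = 1.0261
DIC = CA / (α₁ + 2α₂) = 2.45 / 1.0261 = 2.39 mmol/kg

DIC = 2.39 mmol/kg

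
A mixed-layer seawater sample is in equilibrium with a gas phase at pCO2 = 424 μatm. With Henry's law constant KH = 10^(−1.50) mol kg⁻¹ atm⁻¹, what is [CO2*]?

[CO2*] = 13.4 μmol/kg

KH = 10^(−1.50) = 3.162×10^-2 mol kg⁻¹ atm⁻¹
[CO2*] = KH · pCO2 = 3.162×10^-2 × 424×10^-6 atm = 1.34×10^-5 mol/kg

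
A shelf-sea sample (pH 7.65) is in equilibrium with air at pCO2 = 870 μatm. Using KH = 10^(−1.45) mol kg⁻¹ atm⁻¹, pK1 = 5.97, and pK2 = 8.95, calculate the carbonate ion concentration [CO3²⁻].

[CO3²⁻] = 0.0740 mmol/kg

[CO2*] = KH · pCO2 = 10^(−1.45) × 870×10^-6 = 3.087×10^-5 mol/kg
α₀ = 1/(1 + K1/[H⁺] + K1K2/[H⁺]²) = 1/(1 + 10^+1.68 + 10^+0.38) = 0.01951
DIC = [CO2*]/α₀ = 3.087×10^-5 / 0.01951 = 1.582 mmol/kg
[CO3²⁻] = α₂·DIC; α₂ = 0.04680, so [CO3²⁻] = 0.04680 × 1.582 = 0.0740 mmol/kg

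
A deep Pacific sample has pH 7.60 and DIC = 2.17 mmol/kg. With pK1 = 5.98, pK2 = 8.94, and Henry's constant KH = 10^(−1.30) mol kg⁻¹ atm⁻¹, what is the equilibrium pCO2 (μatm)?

α₀ = 1 / (1 + K1/[H⁺] + K1K2/[H⁺]²) = 1 / (1 + 10^+1.62 + 10^+0.28)
   = 1 / (1 + 41.687 + 1.9055) = 1/44.592 = 0.02243
[CO2*] = α₀ × DIC = 0.02243 × 2.17 = 0.04866 mmol/kg
pCO2 = [CO2*]/KH = 4.866×10^-5 / 5.012×10^-2 = 971 μatm

pCO2 = 971 μatm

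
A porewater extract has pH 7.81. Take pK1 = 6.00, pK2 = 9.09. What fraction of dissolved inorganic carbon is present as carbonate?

α₂ = 0.0491

α₂ = 1 / (1 + [H⁺]/K2 + [H⁺]²/(K1K2)) = 1 / (1 + 10^+1.28 + 10^-0.53)
   = 1 / (1 + 19.055 + 0.29512) = 1/20.350 = 0.04914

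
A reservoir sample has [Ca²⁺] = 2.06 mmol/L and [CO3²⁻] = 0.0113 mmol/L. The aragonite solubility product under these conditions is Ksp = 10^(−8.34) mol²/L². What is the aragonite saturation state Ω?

Ksp = 10^(−8.34) = 4.571×10^-9
Ω = [Ca²⁺][CO3²⁻]/Ksp = (2.06×10^-3)(0.0113×10^-3) / 4.571×10^-9 = 5.09

Ω = 5.09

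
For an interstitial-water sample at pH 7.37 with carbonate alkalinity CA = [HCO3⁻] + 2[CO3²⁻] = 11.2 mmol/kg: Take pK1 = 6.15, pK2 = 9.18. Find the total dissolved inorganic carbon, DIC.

CA = [HCO3⁻] + 2[CO3²⁻] = (α₁ + 2α₂)·DIC
At pH 7.37: [H⁺]/K1 = 10^-1.22 = 0.060256, K2/[H⁺] = 10^-1.81 = 0.015488
α₁ = 1/(1 + 0.060256 + 0.015488) = 1/1.0757 = 0.9296; α₂ = α₁·K2/[H⁺] = 0.01440
α₁ + 2α₂ = 0.9584
DIC = CA / (α₁ + 2α₂) = 11.2 / 0.9584 = 11.7 mmol/kg

DIC = 11.7 mmol/kg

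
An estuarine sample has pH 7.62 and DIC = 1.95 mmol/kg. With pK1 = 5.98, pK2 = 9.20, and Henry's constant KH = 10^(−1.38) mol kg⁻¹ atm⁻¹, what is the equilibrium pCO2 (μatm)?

pCO2 = 1020 μatm

α₀ = 1 / (1 + K1/[H⁺] + K1K2/[H⁺]²) = 1 / (1 + 10^+1.64 + 10^+0.06)
   = 1 / (1 + 43.652 + 1.1482) = 1/45.800 = 0.02183
[CO2*] = α₀ × DIC = 0.02183 × 1.95 = 0.04258 mmol/kg
pCO2 = [CO2*]/KH = 4.258×10^-5 / 4.169×10^-2 = 1020 μatm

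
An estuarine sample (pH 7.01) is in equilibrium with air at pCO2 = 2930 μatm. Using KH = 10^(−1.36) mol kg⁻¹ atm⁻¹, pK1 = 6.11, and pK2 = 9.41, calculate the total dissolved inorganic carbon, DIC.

DIC = 1.15 mmol/kg

[CO2*] = KH · pCO2 = 10^(−1.36) × 2930×10^-6 = 1.279×10^-4 mol/kg
α₀ = 1/(1 + K1/[H⁺] + K1K2/[H⁺]²) = 1/(1 + 10^+0.90 + 10^-1.50) = 0.1114
DIC = [CO2*]/α₀ = 1.279×10^-4 / 0.1114 = 1.15 mmol/kg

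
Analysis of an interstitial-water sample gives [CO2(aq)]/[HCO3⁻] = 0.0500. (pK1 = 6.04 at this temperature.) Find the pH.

pH = 7.34

From K1 = [H⁺][HCO3⁻]/[CO2(aq)]:  pH = pK1 − log₁₀([CO2(aq)]/[HCO3⁻])
log₁₀(0.0500) = -1.301
pH = 6.04 − (-1.301) = 7.34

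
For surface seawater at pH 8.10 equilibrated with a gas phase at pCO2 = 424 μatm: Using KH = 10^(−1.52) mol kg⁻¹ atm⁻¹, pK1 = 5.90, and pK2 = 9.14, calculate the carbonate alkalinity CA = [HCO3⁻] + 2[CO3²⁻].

CA = 2.40 mmol/kg

[CO2*] = KH · pCO2 = 10^(−1.52) × 424×10^-6 = 1.280×10^-5 mol/kg
α₀ = 1/(1 + K1/[H⁺] + K1K2/[H⁺]²) = 1/(1 + 10^+2.20 + 10^+1.16) = 0.005749
DIC = [CO2*]/α₀ = 1.280×10^-5 / 0.005749 = 2.227 mmol/kg
CA = (α₁ + 2α₂)·DIC = (0.9112 + 2×0.08310) × 2.227 = 2.40 mmol/kg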